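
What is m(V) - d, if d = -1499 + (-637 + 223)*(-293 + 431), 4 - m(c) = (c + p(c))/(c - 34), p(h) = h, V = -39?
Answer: 4280277/73 ≈ 58634.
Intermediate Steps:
m(c) = 4 - 2*c/(-34 + c) (m(c) = 4 - (c + c)/(c - 34) = 4 - 2*c/(-34 + c))
d = -58631 (d = -1499 - 414*138 = -1499 - 57132 = -58631)
m(V) - d = 2*(-68 - 39)/(-34 - 39) - 1*(-58631) = 2*(-107)/(-73) + 58631 = 2*(-1/73)*(-107) + 58631 = 214/73 + 58631 = 4280277/73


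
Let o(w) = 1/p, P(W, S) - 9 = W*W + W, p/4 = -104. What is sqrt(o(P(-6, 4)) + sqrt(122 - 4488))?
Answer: sqrt(-26 + 10816*I*sqrt(4366))/104 ≈ 5.7477 + 5.748*I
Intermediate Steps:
p = -416 (p = 4*(-104) = -416)
P(W, S) = 9 + W + W**2 (P(W, S) = 9 + (W*W + W) = 9 + (W**2 + W) = 9 + (W + W**2) = 9 + W + W**2)
o(w) = -1/416 (o(w) = 1/(-416) = -1/416)
sqrt(o(P(-6, 4)) + sqrt(122 - 4488)) = sqrt(-1/416 + sqrt(122 - 4488)) = sqrt(-1/416 + sqrt(-4366)) = sqrt(-1/416 + I*sqrt(4366))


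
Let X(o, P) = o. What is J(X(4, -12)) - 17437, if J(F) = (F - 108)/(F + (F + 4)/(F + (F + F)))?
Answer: -122215/7 ≈ -17459.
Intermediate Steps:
J(F) = (-108 + F)/(F + (4 + F)/(3*F)) (J(F) = (-108 + F)/(F + (4 + F)/(F + 2*F)) = (-108 + F)/(F + (4 + F)/((3*F))) = (-108 + F)/(F + (4 + F)*(1/(3*F))) = (-108 + F)/(F + (4 + F)/(3*F)))
J(X(4, -12)) - 17437 = 3*4*(-108 + 4)/(4 + 4 + 3*4²) - 17437 = 3*4*(-104)/(4 + 4 + 3*16) - 17437 = 3*4*(-104)/(4 + 4 + 48) - 17437 = 3*4*(-104)/56 - 17437 = 3*4*(1/56)*(-104) - 17437 = -156/7 - 17437 = -122215/7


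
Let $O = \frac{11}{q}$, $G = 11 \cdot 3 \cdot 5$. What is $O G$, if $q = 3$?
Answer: $605$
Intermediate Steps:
$G = 165$ ($G = 33 \cdot 5 = 165$)
$O = \frac{11}{3} \approx 3.6667$
$O G = \frac{11}{3} \cdot 165 = 605$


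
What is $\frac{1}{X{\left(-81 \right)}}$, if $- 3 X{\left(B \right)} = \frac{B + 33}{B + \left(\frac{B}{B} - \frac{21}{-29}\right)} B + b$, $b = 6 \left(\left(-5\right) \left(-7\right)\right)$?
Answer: $- \frac{2299}{123346} \approx -0.018639$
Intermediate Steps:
$b = 210$ ($b = 6 \cdot 35 = 210$)
$X{\left(B \right)} = -70 - \frac{B \left(33 + B\right)}{3 \left(\frac{50}{29} + B\right)}$ ($X{\left(B \right)} = - \frac{\frac{B + 33}{B + \left(\frac{B}{B} - \frac{21}{-29}\right)} B + 210}{3} = - \frac{\frac{33 + B}{B + \left(1 - - \frac{21}{29}\right)} B + 210}{3} = - \frac{\frac{33 + B}{B + \left(1 + \frac{21}{29}\right)} B + 210}{3} = - \frac{\frac{33 + B}{B + \frac{50}{29}} B + 210}{3} = - \frac{\frac{33 + B}{\frac{50}{29} + B} B + 210}{3} = - \frac{\frac{B \left(33 + B\right)}{\frac{50}{29} + B} + 210}{3} = - \frac{210 + \frac{B \left(33 + B\right)}{\frac{50}{29} + B}}{3} = -70 - \frac{B \left(33 + B\right)}{3 \left(\frac{50}{29} + B\right)}$)
$\frac{1}{X{\left(-81 \right)}} = \frac{1}{\frac{1}{3} \frac{1}{50 + 29 \left(-81\right)} \left(-10500 - -570807 - 29 \left(-81\right)^{2}\right)} = \frac{1}{\frac{1}{3} \frac{1}{50 - 2349} \left(-10500 + 570807 - 190269\right)} = \frac{1}{\frac{1}{3} \frac{1}{-2299} \left(-10500 + 570807 - 190269\right)} = \frac{1}{\frac{1}{3} \left(- \frac{1}{2299}\right) 370038} = \frac{1}{- \frac{123346}{2299}} = - \frac{2299}{123346}$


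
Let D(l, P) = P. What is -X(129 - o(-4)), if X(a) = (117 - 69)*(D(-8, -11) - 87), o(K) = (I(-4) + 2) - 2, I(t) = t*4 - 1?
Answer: 4704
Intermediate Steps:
I(t) = -1 + 4*t (I(t) = 4*t - 1 = -1 + 4*t)
o(K) = -17 (o(K) = ((-1 + 4*(-4)) + 2) - 2 = ((-1 - 16) + 2) - 2 = (-17 + 2) - 2 = -15 - 2 = -17)
X(a) = -4704 (X(a) = (117 - 69)*(-11 - 87) = 48*(-98) = -4704)
-X(129 - o(-4)) = -1*(-4704) = 4704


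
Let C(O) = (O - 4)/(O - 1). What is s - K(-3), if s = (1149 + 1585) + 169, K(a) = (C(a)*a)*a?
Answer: 11549/4 ≈ 2887.3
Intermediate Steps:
C(O) = (-4 + O)/(-1 + O)
K(a) = a**2*(-4 + a)/(-1 + a) (K(a) = (((-4 + a)/(-1 + a))*a)*a = (a*(-4 + a)/(-1 + a))*a = a**2*(-4 + a)/(-1 + a))
s = 2903 (s = 2734 + 169 = 2903)
s - K(-3) = 2903 - (-3)**2*(-4 - 3)/(-1 - 3) = 2903 - 9*(-7)/(-4) = 2903 - 9*(-1)*(-7)/4 = 2903 - 1*63/4 = 2903 - 63/4 = 11549/4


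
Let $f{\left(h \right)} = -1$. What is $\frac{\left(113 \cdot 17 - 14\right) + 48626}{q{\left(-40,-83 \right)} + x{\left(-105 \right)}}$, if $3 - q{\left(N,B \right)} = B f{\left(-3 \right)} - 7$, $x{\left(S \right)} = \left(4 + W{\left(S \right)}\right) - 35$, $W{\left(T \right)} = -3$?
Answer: $- \frac{50533}{107} \approx -472.27$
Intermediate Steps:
$x{\left(S \right)} = -34$ ($x{\left(S \right)} = \left(4 - 3\right) - 35 = 1 - 35 = -34$)
$q{\left(N,B \right)} = 10 + B$ ($q{\left(N,B \right)} = 3 - \left(B \left(-1\right) - 7\right) = 3 - \left(- B - 7\right) = 3 - \left(-7 - B\right) = 3 + \left(7 + B\right) = 10 + B$)
$\frac{\left(113 \cdot 17 - 14\right) + 48626}{q{\left(-40,-83 \right)} + x{\left(-105 \right)}} = \frac{\left(113 \cdot 17 - 14\right) + 48626}{\left(10 - 83\right) - 34} = \frac{\left(1921 - 14\right) + 48626}{-73 - 34} = \frac{1907 + 48626}{-107} = 50533 \left(- \frac{1}{107}\right) = - \frac{50533}{107}$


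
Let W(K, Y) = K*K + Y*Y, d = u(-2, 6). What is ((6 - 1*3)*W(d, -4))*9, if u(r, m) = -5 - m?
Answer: 3699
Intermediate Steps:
d = -11 (d = -5 - 1*6 = -5 - 6 = -11)
W(K, Y) = K² + Y²
((6 - 1*3)*W(d, -4))*9 = ((6 - 1*3)*((-11)² + (-4)²))*9 = ((6 - 3)*(121 + 16))*9 = (3*137)*9 = 411*9 = 3699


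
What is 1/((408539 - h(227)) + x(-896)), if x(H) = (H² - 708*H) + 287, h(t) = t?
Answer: 1/1845783 ≈ 5.4178e-7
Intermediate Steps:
x(H) = 287 + H² - 708*H
1/((408539 - h(227)) + x(-896)) = 1/((408539 - 1*227) + (287 + (-896)² - 708*(-896))) = 1/((408539 - 227) + (287 + 802816 + 634368)) = 1/(408312 + 1437471) = 1/1845783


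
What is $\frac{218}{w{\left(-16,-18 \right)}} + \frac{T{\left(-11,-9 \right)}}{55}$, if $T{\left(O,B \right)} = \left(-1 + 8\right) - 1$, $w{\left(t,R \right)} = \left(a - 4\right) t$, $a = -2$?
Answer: $\frac{6283}{2640} \approx 2.3799$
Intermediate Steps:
$w{\left(t,R \right)} = - 6 t$ ($w{\left(t,R \right)} = \left(-2 - 4\right) t = - 6 t$)
$T{\left(O,B \right)} = 6$ ($T{\left(O,B \right)} = 7 - 1 = 6$)
$\frac{218}{w{\left(-16,-18 \right)}} + \frac{T{\left(-11,-9 \right)}}{55} = \frac{218}{\left(-6\right) \left(-16\right)} + \frac{6}{55} = \frac{218}{96} + 6 \cdot \frac{1}{55} = 218 \cdot \frac{1}{96} + \frac{6}{55} = \frac{109}{48} + \frac{6}{55} = \frac{6283}{2640}$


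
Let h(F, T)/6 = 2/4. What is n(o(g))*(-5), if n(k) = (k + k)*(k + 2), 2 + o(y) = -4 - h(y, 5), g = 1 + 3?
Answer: -630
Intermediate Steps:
h(F, T) = 3 (h(F, T) = 6*(2/4) = 6*(2*(1/4)) = 6*(1/2) = 3)
g = 4
o(y) = -9 (o(y) = -2 + (-4 - 1*3) = -2 + (-4 - 3) = -2 - 7 = -9)
n(k) = 2*k*(2 + k) (n(k) = (2*k)*(2 + k) = 2*k*(2 + k))
n(o(g))*(-5) = (2*(-9)*(2 - 9))*(-5) = (2*(-9)*(-7))*(-5) = 126*(-5) = -630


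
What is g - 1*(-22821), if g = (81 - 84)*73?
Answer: 22602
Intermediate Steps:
g = -219 (g = -3*73 = -219)
g - 1*(-22821) = -219 - 1*(-22821) = -219 + 22821 = 22602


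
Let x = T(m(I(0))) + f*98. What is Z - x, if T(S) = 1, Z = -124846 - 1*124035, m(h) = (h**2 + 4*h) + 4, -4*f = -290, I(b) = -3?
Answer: -255987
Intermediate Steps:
f = 145/2 (f = -1/4*(-290) = 145/2 ≈ 72.500)
m(h) = 4 + h**2 + 4*h
Z = -248881 (Z = -124846 - 124035 = -248881)
x = 7106 (x = 1 + (145/2)*98 = 1 + 7105 = 7106)
Z - x = -248881 - 1*7106 = -248881 - 7106 = -255987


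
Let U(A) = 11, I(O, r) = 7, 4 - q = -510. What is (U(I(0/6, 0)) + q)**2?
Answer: 275625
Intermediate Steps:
q = 514 (q = 4 - 1*(-510) = 4 + 510 = 514)
(U(I(0/6, 0)) + q)**2 = (11 + 514)**2 = 525**2 = 275625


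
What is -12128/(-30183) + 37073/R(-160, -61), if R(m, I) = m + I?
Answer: -1116294071/6670443 ≈ -167.35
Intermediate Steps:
R(m, I) = I + m
-12128/(-30183) + 37073/R(-160, -61) = -12128/(-30183) + 37073/(-61 - 160) = -12128*(-1/30183) + 37073/(-221) = 12128/30183 + 37073*(-1/221) = 12128/30183 - 37073/221 = -1116294071/6670443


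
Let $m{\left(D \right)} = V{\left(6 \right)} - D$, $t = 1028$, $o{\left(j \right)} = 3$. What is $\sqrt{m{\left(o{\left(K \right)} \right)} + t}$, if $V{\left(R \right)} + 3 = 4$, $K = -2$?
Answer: $3 \sqrt{114} \approx 32.031$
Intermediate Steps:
$V{\left(R \right)} = 1$ ($V{\left(R \right)} = -3 + 4 = 1$)
$m{\left(D \right)} = 1 - D$
$\sqrt{m{\left(o{\left(K \right)} \right)} + t} = \sqrt{\left(1 - 3\right) + 1028} = \sqrt{-2 + 1028} = \sqrt{1026} = 3 \sqrt{114}$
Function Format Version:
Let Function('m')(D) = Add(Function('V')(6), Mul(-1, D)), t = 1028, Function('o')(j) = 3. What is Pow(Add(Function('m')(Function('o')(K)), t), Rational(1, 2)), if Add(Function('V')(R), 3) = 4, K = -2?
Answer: Mul(3, Pow(114, Rational(1, 2))) ≈ 32.031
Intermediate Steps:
Function('V')(R) = 1 (Function('V')(R) = Add(-3, 4) = 1)
Function('m')(D) = Add(1, Mul(-1, D))
Pow(Add(Function('m')(Function('o')(K)), t), Rational(1, 2)) = Pow(Add(Add(1, Mul(-1, 3)), 1028), Rational(1, 2)) = Pow(Add(Add(1, -3), 1028), Rational(1, 2)) = Pow(Add(-2, 1028), Rational(1, 2)) = Pow(1026, Rational(1, 2)) = Mul(3, Pow(114, Rational(1, 2)))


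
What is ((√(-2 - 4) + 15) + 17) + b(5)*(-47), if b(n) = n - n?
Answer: 32 + I*√6 ≈ 32.0 + 2.4495*I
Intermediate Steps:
b(n) = 0
((√(-2 - 4) + 15) + 17) + b(5)*(-47) = ((√(-2 - 4) + 15) + 17) + 0*(-47) = ((√(-6) + 15) + 17) + 0 = ((I*√6 + 15) + 17) + 0 = ((15 + I*√6) + 17) + 0 = (32 + I*√6) + 0 = 32 + I*√6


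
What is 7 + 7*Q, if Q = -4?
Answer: -21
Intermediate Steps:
7 + 7*Q = 7 + 7*(-4) = 7 - 28 = -21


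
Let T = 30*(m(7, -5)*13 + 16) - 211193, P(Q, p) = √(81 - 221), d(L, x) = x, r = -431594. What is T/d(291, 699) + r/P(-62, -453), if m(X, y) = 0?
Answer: -210713/699 + 215797*I*√35/35 ≈ -301.45 + 36476.0*I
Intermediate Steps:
P(Q, p) = 2*I*√35 (P(Q, p) = √(-140) = 2*I*√35)
T = -210713 (T = 30*(0*13 + 16) - 211193 = 30*(0 + 16) - 211193 = 30*16 - 211193 = 480 - 211193 = -210713)
T/d(291, 699) + r/P(-62, -453) = -210713/699 - 431594*(-I*√35/70) = -210713*1/699 - (-215797)*I*√35/35 = -210713/699 + 215797*I*√35/35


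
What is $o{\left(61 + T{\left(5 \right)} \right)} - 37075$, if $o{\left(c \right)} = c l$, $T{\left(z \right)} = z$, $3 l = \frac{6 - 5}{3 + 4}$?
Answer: $- \frac{259503}{7} \approx -37072.0$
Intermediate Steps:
$l = \frac{1}{21}$ ($l = \frac{\left(6 - 5\right) \frac{1}{3 + 4}}{3} = \frac{1 \cdot \frac{1}{7}}{3} = \frac{1}{3} \cdot \frac{1}{7} = \frac{1}{21} \approx 0.047619$)
$o{\left(c \right)} = \frac{c}{21}$ ($o{\left(c \right)} = c \frac{1}{21} = \frac{c}{21}$)
$o{\left(61 + T{\left(5 \right)} \right)} - 37075 = \frac{61 + 5}{21} - 37075 = \frac{1}{21} \cdot 66 - 37075 = \frac{22}{7} - 37075 = - \frac{259503}{7}$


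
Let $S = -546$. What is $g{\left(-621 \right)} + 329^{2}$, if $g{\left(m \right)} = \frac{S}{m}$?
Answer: $\frac{22406069}{207} \approx 1.0824 \cdot 10^{5}$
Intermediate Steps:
$g{\left(m \right)} = - \frac{546}{m}$
$g{\left(-621 \right)} + 329^{2} = - \frac{546}{-621} + 329^{2} = \left(-546\right) \left(- \frac{1}{621}\right) + 108241 = \frac{182}{207} + 108241 = \frac{22406069}{207}$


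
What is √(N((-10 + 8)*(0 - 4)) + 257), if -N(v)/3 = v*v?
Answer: √65 ≈ 8.0623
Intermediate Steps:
N(v) = -3*v² (N(v) = -3*v*v = -3*v²)
√(N((-10 + 8)*(0 - 4)) + 257) = √(-3*(0 - 4)²*(-10 + 8)² + 257) = √(-3*(-2*(-4))² + 257) = √(-3*8² + 257) = √(-3*64 + 257) = √(-192 + 257) = √65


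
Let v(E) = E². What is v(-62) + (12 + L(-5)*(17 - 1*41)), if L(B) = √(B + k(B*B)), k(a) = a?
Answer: 3856 - 48*√5 ≈ 3748.7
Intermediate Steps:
L(B) = √(B + B²) (L(B) = √(B + B*B) = √(B + B²))
v(-62) + (12 + L(-5)*(17 - 1*41)) = (-62)² + (12 + √(-5*(1 - 5))*(17 - 1*41)) = 3844 + (12 + √(-5*(-4))*(17 - 41)) = 3844 + (12 + √20*(-24)) = 3844 + (12 + (2*√5)*(-24)) = 3844 + (12 - 48*√5) = 3856 - 48*√5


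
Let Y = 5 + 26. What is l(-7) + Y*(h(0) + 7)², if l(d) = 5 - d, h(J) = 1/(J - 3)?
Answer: 12508/9 ≈ 1389.8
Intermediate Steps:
h(J) = 1/(-3 + J)
Y = 31
l(-7) + Y*(h(0) + 7)² = (5 - 1*(-7)) + 31*(1/(-3 + 0) + 7)² = (5 + 7) + 31*(1/(-3) + 7)² = 12 + 31*(-⅓ + 7)² = 12 + 31*(20/3)² = 12 + 31*(400/9) = 12 + 12400/9 = 12508/9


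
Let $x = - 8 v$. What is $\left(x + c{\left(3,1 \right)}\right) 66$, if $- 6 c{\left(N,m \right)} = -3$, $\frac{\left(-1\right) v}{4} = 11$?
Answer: $23265$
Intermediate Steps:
$v = -44$ ($v = \left(-4\right) 11 = -44$)
$c{\left(N,m \right)} = \frac{1}{2}$ ($c{\left(N,m \right)} = \left(- \frac{1}{6}\right) \left(-3\right) = \frac{1}{2}$)
$x = 352$ ($x = \left(-8\right) \left(-44\right) = 352$)
$\left(x + c{\left(3,1 \right)}\right) 66 = \left(352 + \frac{1}{2}\right) 66 = \frac{705}{2} \cdot 66 = 23265$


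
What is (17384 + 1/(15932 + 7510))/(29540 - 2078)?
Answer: 407515729/643764204 ≈ 0.63302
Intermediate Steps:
(17384 + 1/(15932 + 7510))/(29540 - 2078) = (17384 + 1/23442)/27462 = (17384 + 1/23442)*(1/27462) = (407515729/23442)*(1/27462) = 407515729/643764204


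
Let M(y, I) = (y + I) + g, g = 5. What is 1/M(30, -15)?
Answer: 1/20 ≈ 0.050000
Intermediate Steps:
M(y, I) = 5 + I + y (M(y, I) = (y + I) + 5 = (I + y) + 5 = 5 + I + y)
1/M(30, -15) = 1/(5 - 15 + 30) = 1/20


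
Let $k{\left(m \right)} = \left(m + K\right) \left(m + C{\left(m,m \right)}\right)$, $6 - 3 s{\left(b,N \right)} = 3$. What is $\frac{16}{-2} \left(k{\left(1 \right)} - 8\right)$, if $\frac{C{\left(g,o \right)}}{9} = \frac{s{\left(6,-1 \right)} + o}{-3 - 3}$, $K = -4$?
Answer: $16$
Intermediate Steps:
$s{\left(b,N \right)} = 1$ ($s{\left(b,N \right)} = 2 - 1 = 1$)
$C{\left(g,o \right)} = - \frac{3}{2} - \frac{3 o}{2}$ ($C{\left(g,o \right)} = 9 \frac{1 + o}{-3 - 3} = 9 \frac{1 + o}{-6} = 9 \left(1 + o\right) \left(- \frac{1}{6}\right) = 9 \left(- \frac{1}{6} - \frac{o}{6}\right) = - \frac{3}{2} - \frac{3 o}{2}$)
$k{\left(m \right)} = \left(-4 + m\right) \left(- \frac{3}{2} - \frac{m}{2}\right)$ ($k{\left(m \right)} = \left(m - 4\right) \left(m - \left(\frac{3}{2} + \frac{3 m}{2}\right)\right) = \left(-4 + m\right) \left(- \frac{3}{2} - \frac{m}{2}\right)$)
$\frac{16}{-2} \left(k{\left(1 \right)} - 8\right) = \frac{16}{-2} \left(\left(6 + \frac{1}{2} \cdot 1 - \frac{1^{2}}{2}\right) - 8\right) = 16 \left(- \frac{1}{2}\right) \left(\left(6 + \frac{1}{2} - \frac{1}{2}\right) - 8\right) = - 8 \left(\left(6 + \frac{1}{2} - \frac{1}{2}\right) - 8\right) = - 8 \left(6 - 8\right) = \left(-8\right) \left(-2\right) = 16$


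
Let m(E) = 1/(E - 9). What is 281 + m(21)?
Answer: 3373/12 ≈ 281.08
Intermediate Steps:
m(E) = 1/(-9 + E)
281 + m(21) = 281 + 1/(-9 + 21) = 281 + 1/12 = 3373/12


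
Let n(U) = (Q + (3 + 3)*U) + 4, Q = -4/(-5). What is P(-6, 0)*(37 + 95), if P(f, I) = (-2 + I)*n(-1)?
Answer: 1584/5 ≈ 316.80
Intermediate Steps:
Q = ⅘ (Q = -4*(-⅕) = ⅘ ≈ 0.80000)
n(U) = 24/5 + 6*U (n(U) = (⅘ + (3 + 3)*U) + 4 = (⅘ + 6*U) + 4 = 24/5 + 6*U)
P(f, I) = 12/5 - 6*I/5 (P(f, I) = (-2 + I)*(24/5 + 6*(-1)) = (-2 + I)*(24/5 - 6) = (-2 + I)*(-6/5) = 12/5 - 6*I/5)
P(-6, 0)*(37 + 95) = (12/5 - 6/5*0)*(37 + 95) = (12/5 + 0)*132 = (12/5)*132 = 1584/5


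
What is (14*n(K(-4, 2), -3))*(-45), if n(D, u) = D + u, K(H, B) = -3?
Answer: 3780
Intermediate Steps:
(14*n(K(-4, 2), -3))*(-45) = (14*(-3 - 3))*(-45) = (14*(-6))*(-45) = -84*(-45) = 3780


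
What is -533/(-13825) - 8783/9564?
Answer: -116327363/132222300 ≈ -0.87979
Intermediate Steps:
-533/(-13825) - 8783/9564 = -533*(-1/13825) - 8783*1/9564 = 533/13825 - 8783/9564 = -116327363/132222300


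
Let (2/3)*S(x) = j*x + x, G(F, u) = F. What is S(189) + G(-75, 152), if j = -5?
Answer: -1209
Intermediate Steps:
S(x) = -6*x (S(x) = 3*(-5*x + x)/2 = 3*(-4*x)/2 = -6*x)
S(189) + G(-75, 152) = -6*189 - 75 = -1134 - 75 = -1209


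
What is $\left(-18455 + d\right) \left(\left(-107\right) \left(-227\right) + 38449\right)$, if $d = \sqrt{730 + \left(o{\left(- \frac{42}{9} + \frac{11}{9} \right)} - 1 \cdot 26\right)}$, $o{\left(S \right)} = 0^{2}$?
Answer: $-1157829790 + 501904 \sqrt{11} \approx -1.1562 \cdot 10^{9}$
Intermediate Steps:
$o{\left(S \right)} = 0$
$d = 8 \sqrt{11}$ ($d = \sqrt{730 + \left(0 - 1 \cdot 26\right)} = \sqrt{730 + \left(0 - 26\right)} = \sqrt{730 - 26} = \sqrt{704} = 8 \sqrt{11} \approx 26.533$)
$\left(-18455 + d\right) \left(\left(-107\right) \left(-227\right) + 38449\right) = \left(-18455 + 8 \sqrt{11}\right) \left(\left(-107\right) \left(-227\right) + 38449\right) = \left(-18455 + 8 \sqrt{11}\right) \left(24289 + 38449\right) = \left(-18455 + 8 \sqrt{11}\right) 62738 = -1157829790 + 501904 \sqrt{11}$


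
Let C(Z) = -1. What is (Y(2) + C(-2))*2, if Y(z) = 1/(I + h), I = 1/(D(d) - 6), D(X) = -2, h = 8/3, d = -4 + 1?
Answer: -74/61 ≈ -1.2131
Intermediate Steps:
d = -3
h = 8/3 (h = 8*(1/3) = 8/3 ≈ 2.6667)
I = -1/8 (I = 1/(-2 - 6) = 1/(-8) = -1/8 ≈ -0.12500)
Y(z) = 24/61 (Y(z) = 1/(-1/8 + 8/3) = 1/(61/24) = 24/61)
(Y(2) + C(-2))*2 = (24/61 - 1)*2 = -37/61*2 = -74/61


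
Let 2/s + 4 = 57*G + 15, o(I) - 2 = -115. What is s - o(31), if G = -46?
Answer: 295041/2611 ≈ 113.00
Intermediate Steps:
o(I) = -113 (o(I) = 2 - 115 = -113)
s = -2/2611 (s = 2/(-4 + (57*(-46) + 15)) = 2/(-4 + (-2622 + 15)) = 2/(-4 - 2607) = 2/(-2611) = 2*(-1/2611) = -2/2611 ≈ -0.00076599)
s - o(31) = -2/2611 - 1*(-113) = -2/2611 + 113 = 295041/2611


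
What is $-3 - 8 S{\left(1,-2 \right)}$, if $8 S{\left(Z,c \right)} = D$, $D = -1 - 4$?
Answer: $2$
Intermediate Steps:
$D = -5$ ($D = -1 - 4 = -5$)
$S{\left(Z,c \right)} = - \frac{5}{8}$ ($S{\left(Z,c \right)} = \frac{1}{8} \left(-5\right) = - \frac{5}{8}$)
$-3 - 8 S{\left(1,-2 \right)} = -3 - -5 = -3 + 5 = 2$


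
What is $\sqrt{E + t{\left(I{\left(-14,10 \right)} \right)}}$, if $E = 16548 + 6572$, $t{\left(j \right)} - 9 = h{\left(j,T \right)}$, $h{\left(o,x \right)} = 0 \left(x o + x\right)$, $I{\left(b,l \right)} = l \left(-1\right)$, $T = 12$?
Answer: $\sqrt{23129} \approx 152.08$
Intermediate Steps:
$I{\left(b,l \right)} = - l$
$h{\left(o,x \right)} = 0$ ($h{\left(o,x \right)} = 0 \left(o x + x\right) = 0 \left(x + o x\right) = 0$)
$t{\left(j \right)} = 9$ ($t{\left(j \right)} = 9 + 0 = 9$)
$E = 23120$
$\sqrt{E + t{\left(I{\left(-14,10 \right)} \right)}} = \sqrt{23120 + 9} = \sqrt{23129}$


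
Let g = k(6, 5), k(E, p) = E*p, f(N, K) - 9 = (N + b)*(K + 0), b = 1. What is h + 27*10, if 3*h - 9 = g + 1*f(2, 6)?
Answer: 292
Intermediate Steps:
f(N, K) = 9 + K*(1 + N) (f(N, K) = 9 + (N + 1)*(K + 0) = 9 + (1 + N)*K = 9 + K*(1 + N))
g = 30 (g = 6*5 = 30)
h = 22 (h = 3 + (30 + 1*(9 + 6 + 6*2))/3 = 3 + (30 + 1*(9 + 6 + 12))/3 = 3 + (30 + 1*27)/3 = 3 + (30 + 27)/3 = 3 + (1/3)*57 = 3 + 19 = 22)
h + 27*10 = 22 + 27*10 = 22 + 270 = 292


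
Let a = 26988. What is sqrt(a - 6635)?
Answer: sqrt(20353) ≈ 142.66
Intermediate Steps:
sqrt(a - 6635) = sqrt(26988 - 6635) = sqrt(20353)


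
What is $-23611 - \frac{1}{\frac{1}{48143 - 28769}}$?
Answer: $-42985$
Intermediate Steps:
$-23611 - \frac{1}{\frac{1}{48143 - 28769}} = -23611 - \frac{1}{\frac{1}{19374}} = -23611 - 19374 = -42985$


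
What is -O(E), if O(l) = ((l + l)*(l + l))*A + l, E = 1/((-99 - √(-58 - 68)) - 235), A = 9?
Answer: (-298*I + 3*√14)/(2*(-55715*I + 1002*√14)) ≈ 0.002669 - 7.8866e-5*I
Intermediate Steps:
E = 1/(-334 - 3*I*√14) (E = 1/((-99 - √(-126)) - 235) = 1/((-99 - 3*I*√14) - 235) = 1/(-334 - 3*I*√14) ≈ -0.0029906 + 0.00010051*I)
O(l) = l + 36*l² (O(l) = ((l + l)*(l + l))*9 + l = ((2*l)*(2*l))*9 + l = (4*l²)*9 + l = 36*l² + l = l + 36*l²)
-O(E) = -I/(-334*I + 3*√14)*(1 + 36*(I/(-334*I + 3*√14))) = -I/(-334*I + 3*√14)*(1 + 36*I/(-334*I + 3*√14)) = -I*(1 + 36*I/(-334*I + 3*√14))/(-334*I + 3*√14)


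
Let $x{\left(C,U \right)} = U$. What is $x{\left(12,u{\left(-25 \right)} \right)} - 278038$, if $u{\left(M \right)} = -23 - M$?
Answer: $-278036$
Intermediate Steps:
$x{\left(12,u{\left(-25 \right)} \right)} - 278038 = \left(-23 - -25\right) - 278038 = \left(-23 + 25\right) - 278038 = 2 - 278038 = -278036$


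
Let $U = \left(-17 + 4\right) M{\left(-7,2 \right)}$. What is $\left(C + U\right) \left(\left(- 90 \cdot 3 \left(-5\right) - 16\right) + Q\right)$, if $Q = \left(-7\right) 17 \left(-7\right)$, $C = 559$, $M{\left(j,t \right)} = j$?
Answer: $1408550$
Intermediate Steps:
$U = 91$ ($U = \left(-17 + 4\right) \left(-7\right) = \left(-13\right) \left(-7\right) = 91$)
$Q = 833$ ($Q = \left(-119\right) \left(-7\right) = 833$)
$\left(C + U\right) \left(\left(- 90 \cdot 3 \left(-5\right) - 16\right) + Q\right) = \left(559 + 91\right) \left(\left(- 90 \cdot 3 \left(-5\right) - 16\right) + 833\right) = 650 \left(\left(\left(-90\right) \left(-15\right) - 16\right) + 833\right) = 650 \left(\left(1350 - 16\right) + 833\right) = 650 \left(1334 + 833\right) = 650 \cdot 2167 = 1408550$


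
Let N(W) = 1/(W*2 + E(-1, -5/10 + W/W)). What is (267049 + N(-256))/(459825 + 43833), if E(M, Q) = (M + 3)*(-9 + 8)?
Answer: 15251465/28764468 ≈ 0.53022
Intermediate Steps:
E(M, Q) = -3 - M (E(M, Q) = (3 + M)*(-1) = -3 - M)
N(W) = 1/(-2 + 2*W) (N(W) = 1/(W*2 + (-3 - 1*(-1))) = 1/(2*W + (-3 + 1)) = 1/(2*W - 2) = 1/(-2 + 2*W))
(267049 + N(-256))/(459825 + 43833) = (267049 + 1/(2*(-1 - 256)))/(459825 + 43833) = (267049 + (½)/(-257))/503658 = (267049 + (½)*(-1/257))*(1/503658) = (267049 - 1/514)*(1/503658) = (137263185/514)*(1/503658) = 15251465/28764468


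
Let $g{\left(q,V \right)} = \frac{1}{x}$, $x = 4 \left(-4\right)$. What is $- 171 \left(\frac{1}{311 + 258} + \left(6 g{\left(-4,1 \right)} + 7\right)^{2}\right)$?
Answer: $- \frac{273323835}{36416} \approx -7505.6$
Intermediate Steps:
$x = -16$
$g{\left(q,V \right)} = - \frac{1}{16}$ ($g{\left(q,V \right)} = \frac{1}{-16} = - \frac{1}{16}$)
$- 171 \left(\frac{1}{311 + 258} + \left(6 g{\left(-4,1 \right)} + 7\right)^{2}\right) = - 171 \left(\frac{1}{311 + 258} + \left(6 \left(- \frac{1}{16}\right) + 7\right)^{2}\right) = - 171 \left(\frac{1}{569} + \left(- \frac{3}{8} + 7\right)^{2}\right) = - 171 \left(\frac{1}{569} + \left(\frac{53}{8}\right)^{2}\right) = - 171 \left(\frac{1}{569} + \frac{2809}{64}\right) = \left(-171\right) \frac{1598385}{36416} = - \frac{273323835}{36416}$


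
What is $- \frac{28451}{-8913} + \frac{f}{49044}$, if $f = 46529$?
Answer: $\frac{603354607}{145709724} \approx 4.1408$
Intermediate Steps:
$- \frac{28451}{-8913} + \frac{f}{49044} = - \frac{28451}{-8913} + \frac{46529}{49044} = \left(-28451\right) \left(- \frac{1}{8913}\right) + 46529 \cdot \frac{1}{49044} = \frac{28451}{8913} + \frac{46529}{49044} = \frac{603354607}{145709724}$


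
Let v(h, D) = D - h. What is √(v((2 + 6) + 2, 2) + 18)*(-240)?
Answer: -240*√10 ≈ -758.95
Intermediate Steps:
√(v((2 + 6) + 2, 2) + 18)*(-240) = √((2 - ((2 + 6) + 2)) + 18)*(-240) = √((2 - (8 + 2)) + 18)*(-240) = √((2 - 1*10) + 18)*(-240) = √((2 - 10) + 18)*(-240) = √(-8 + 18)*(-240) = √10*(-240) = -240*√10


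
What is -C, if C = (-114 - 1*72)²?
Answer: -34596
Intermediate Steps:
C = 34596 (C = (-114 - 72)² = (-186)² = 34596)
-C = -1*34596 = -34596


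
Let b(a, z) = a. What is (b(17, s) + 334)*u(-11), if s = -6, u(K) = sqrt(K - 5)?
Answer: 1404*I ≈ 1404.0*I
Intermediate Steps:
u(K) = sqrt(-5 + K)
(b(17, s) + 334)*u(-11) = (17 + 334)*sqrt(-5 - 11) = 351*sqrt(-16) = 351*(4*I) = 1404*I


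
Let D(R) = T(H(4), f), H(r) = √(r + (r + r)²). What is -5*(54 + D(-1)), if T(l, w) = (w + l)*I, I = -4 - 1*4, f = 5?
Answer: -70 + 80*√17 ≈ 259.85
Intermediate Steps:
I = -8 (I = -4 - 4 = -8)
H(r) = √(r + 4*r²) (H(r) = √(r + (2*r)²) = √(r + 4*r²))
T(l, w) = -8*l - 8*w (T(l, w) = (w + l)*(-8) = (l + w)*(-8) = -8*l - 8*w)
D(R) = -40 - 16*√17 (D(R) = -8*2*√(1 + 4*4) - 8*5 = -8*2*√(1 + 16) - 40 = -8*2*√17 - 40 = -16*√17 - 40 = -40 - 16*√17)
-5*(54 + D(-1)) = -5*(54 + (-40 - 16*√17)) = -5*(14 - 16*√17) = -70 + 80*√17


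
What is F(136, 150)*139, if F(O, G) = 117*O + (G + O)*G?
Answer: 8174868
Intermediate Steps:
F(O, G) = 117*O + G*(G + O)
F(136, 150)*139 = (150² + 117*136 + 150*136)*139 = (22500 + 15912 + 20400)*139 = 58812*139 = 8174868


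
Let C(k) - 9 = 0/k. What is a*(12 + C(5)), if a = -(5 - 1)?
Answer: -84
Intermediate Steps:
C(k) = 9 (C(k) = 9 + 0/k = 9 + 0 = 9)
a = -4 (a = -1*4 = -4)
a*(12 + C(5)) = -4*(12 + 9) = -4*21 = -84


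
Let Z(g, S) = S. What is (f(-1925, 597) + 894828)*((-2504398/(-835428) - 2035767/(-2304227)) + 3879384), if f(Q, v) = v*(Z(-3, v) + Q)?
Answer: 63484471579589048934526/160417979513 ≈ 3.9574e+11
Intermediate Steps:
f(Q, v) = v*(Q + v) (f(Q, v) = v*(v + Q) = v*(Q + v))
(f(-1925, 597) + 894828)*((-2504398/(-835428) - 2035767/(-2304227)) + 3879384) = (597*(-1925 + 597) + 894828)*((-2504398/(-835428) - 2035767/(-2304227)) + 3879384) = (597*(-1328) + 894828)*((-2504398*(-1/835428) - 2035767*(-1/2304227)) + 3879384) = (-792816 + 894828)*((1252199/417714 + 2035767/2304227) + 3879384) = 102012*(3735719121811/962507877078 + 3879384) = 102012*(3733941393929481763/962507877078) = 63484471579589048934526/160417979513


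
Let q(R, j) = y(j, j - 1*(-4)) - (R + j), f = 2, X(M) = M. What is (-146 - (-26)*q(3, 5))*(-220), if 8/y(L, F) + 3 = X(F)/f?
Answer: 142120/3 ≈ 47373.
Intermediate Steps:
y(L, F) = 8/(-3 + F/2)
q(R, j) = -R - j + 16/(-2 + j) (q(R, j) = 16/(-6 + (j - 1*(-4))) - (R + j) = 16/(-6 + (j + 4)) + (-R - j) = 16/(-6 + (4 + j)) + (-R - j) = 16/(-2 + j) + (-R - j) = -R - j + 16/(-2 + j))
(-146 - (-26)*q(3, 5))*(-220) = (-146 - (-26)*(16 - (-2 + 5)*(3 + 5))/(-2 + 5))*(-220) = (-146 - (-26)*(16 - 1*3*8)/3)*(-220) = (-146 - (-26)*(16 - 24)/3)*(-220) = (-146 - (-26)*(⅓)*(-8))*(-220) = (-146 - (-26)*(-8)/3)*(-220) = (-146 - 1*208/3)*(-220) = (-146 - 208/3)*(-220) = -646/3*(-220) = 142120/3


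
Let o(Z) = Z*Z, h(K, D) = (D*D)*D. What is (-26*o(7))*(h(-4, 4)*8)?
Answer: -652288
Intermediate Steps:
h(K, D) = D³ (h(K, D) = D²*D = D³)
o(Z) = Z²
(-26*o(7))*(h(-4, 4)*8) = (-26*7²)*(4³*8) = (-26*49)*(64*8) = -1274*512 = -652288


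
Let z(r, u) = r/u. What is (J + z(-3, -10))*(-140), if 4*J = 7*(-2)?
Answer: 448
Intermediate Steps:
J = -7/2 (J = (7*(-2))/4 = (1/4)*(-14) = -7/2 ≈ -3.5000)
(J + z(-3, -10))*(-140) = (-7/2 - 3/(-10))*(-140) = (-7/2 - 3*(-1/10))*(-140) = (-7/2 + 3/10)*(-140) = -16/5*(-140) = 448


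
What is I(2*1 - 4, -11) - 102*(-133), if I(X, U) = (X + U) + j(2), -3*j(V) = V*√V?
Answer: 13553 - 2*√2/3 ≈ 13552.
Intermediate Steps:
j(V) = -V^(3/2)/3 (j(V) = -V*√V/3 = -V^(3/2)/3)
I(X, U) = U + X - 2*√2/3 (I(X, U) = (X + U) - 2*√2/3 = (U + X) - 2*√2/3 = U + X - 2*√2/3)
I(2*1 - 4, -11) - 102*(-133) = (-11 + (2*1 - 4) - 2*√2/3) - 102*(-133) = (-11 + (2 - 4) - 2*√2/3) + 13566 = (-11 - 2 - 2*√2/3) + 13566 = (-13 - 2*√2/3) + 13566 = 13553 - 2*√2/3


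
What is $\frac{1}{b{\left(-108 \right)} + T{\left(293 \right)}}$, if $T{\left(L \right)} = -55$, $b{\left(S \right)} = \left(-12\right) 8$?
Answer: $- \frac{1}{151} \approx -0.0066225$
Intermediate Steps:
$b{\left(S \right)} = -96$
$\frac{1}{b{\left(-108 \right)} + T{\left(293 \right)}} = \frac{1}{-96 - 55} = \frac{1}{-151} = - \frac{1}{151}$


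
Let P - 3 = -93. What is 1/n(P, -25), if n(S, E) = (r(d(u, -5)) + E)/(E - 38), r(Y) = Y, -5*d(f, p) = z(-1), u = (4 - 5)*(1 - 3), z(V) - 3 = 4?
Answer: 105/44 ≈ 2.3864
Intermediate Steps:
z(V) = 7 (z(V) = 3 + 4 = 7)
P = -90 (P = 3 - 93 = -90)
u = 2 (u = -1*(-2) = 2)
d(f, p) = -7/5 (d(f, p) = -1/5*7 = -7/5)
n(S, E) = (-7/5 + E)/(-38 + E) (n(S, E) = (-7/5 + E)/(E - 38) = (-7/5 + E)/(-38 + E))
1/n(P, -25) = 1/((-7/5 - 25)/(-38 - 25)) = 1/(-132/5/(-63)) = 1/(-1/63*(-132/5)) = 1/(44/105) = 105/44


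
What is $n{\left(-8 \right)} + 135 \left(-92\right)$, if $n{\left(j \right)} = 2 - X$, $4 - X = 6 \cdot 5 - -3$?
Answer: $-12389$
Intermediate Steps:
$X = -29$ ($X = 4 - \left(6 \cdot 5 - -3\right) = 4 - \left(30 + 3\right) = 4 - 33 = -29$)
$n{\left(j \right)} = 31$ ($n{\left(j \right)} = 2 - -29 = 2 + 29 = 31$)
$n{\left(-8 \right)} + 135 \left(-92\right) = 31 + 135 \left(-92\right) = 31 - 12420 = -12389$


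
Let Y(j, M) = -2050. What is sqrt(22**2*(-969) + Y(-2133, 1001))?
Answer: I*sqrt(471046) ≈ 686.33*I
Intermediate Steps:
sqrt(22**2*(-969) + Y(-2133, 1001)) = sqrt(22**2*(-969) - 2050) = sqrt(484*(-969) - 2050) = sqrt(-468996 - 2050) = sqrt(-471046) = I*sqrt(471046)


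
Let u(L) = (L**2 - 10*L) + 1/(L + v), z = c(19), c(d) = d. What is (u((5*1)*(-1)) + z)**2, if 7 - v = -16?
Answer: 2866249/324 ≈ 8846.5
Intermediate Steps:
v = 23 (v = 7 - 1*(-16) = 7 + 16 = 23)
z = 19
u(L) = L**2 + 1/(23 + L) - 10*L (u(L) = (L**2 - 10*L) + 1/(L + 23) = (L**2 - 10*L) + 1/(23 + L) = L**2 + 1/(23 + L) - 10*L)
(u((5*1)*(-1)) + z)**2 = ((1 + ((5*1)*(-1))**3 - 230*5*1*(-1) + 13*((5*1)*(-1))**2)/(23 + (5*1)*(-1)) + 19)**2 = ((1 + (5*(-1))**3 - 1150*(-1) + 13*(5*(-1))**2)/(23 + 5*(-1)) + 19)**2 = ((1 + (-5)**3 - 230*(-5) + 13*(-5)**2)/(23 - 5) + 19)**2 = ((1 - 125 + 1150 + 13*25)/18 + 19)**2 = ((1 - 125 + 1150 + 325)/18 + 19)**2 = ((1/18)*1351 + 19)**2 = (1351/18 + 19)**2 = (1693/18)**2 = 2866249/324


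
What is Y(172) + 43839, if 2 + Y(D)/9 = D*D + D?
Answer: 311625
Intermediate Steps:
Y(D) = -18 + 9*D + 9*D**2 (Y(D) = -18 + 9*(D*D + D) = -18 + 9*(D**2 + D) = -18 + 9*(D + D**2) = -18 + (9*D + 9*D**2) = -18 + 9*D + 9*D**2)
Y(172) + 43839 = (-18 + 9*172 + 9*172**2) + 43839 = (-18 + 1548 + 9*29584) + 43839 = (-18 + 1548 + 266256) + 43839 = 267786 + 43839 = 311625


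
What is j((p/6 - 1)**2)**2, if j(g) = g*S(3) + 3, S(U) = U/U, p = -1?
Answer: 24649/1296 ≈ 19.019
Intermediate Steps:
S(U) = 1
j(g) = 3 + g (j(g) = g*1 + 3 = g + 3 = 3 + g)
j((p/6 - 1)**2)**2 = (3 + (-1/6 - 1)**2)**2 = (3 + (-7/6)**2)**2 = (3 + 49/36)**2 = (157/36)**2 = 24649/1296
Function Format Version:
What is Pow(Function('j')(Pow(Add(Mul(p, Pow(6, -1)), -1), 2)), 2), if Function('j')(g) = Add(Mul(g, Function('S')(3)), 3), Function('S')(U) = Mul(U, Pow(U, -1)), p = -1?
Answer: Rational(24649, 1296) ≈ 19.019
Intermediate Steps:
Function('S')(U) = 1
Function('j')(g) = Add(3, g) (Function('j')(g) = Add(Mul(g, 1), 3) = Add(g, 3) = Add(3, g))
Pow(Function('j')(Pow(Add(Mul(p, Pow(6, -1)), -1), 2)), 2) = Pow(Add(3, Pow(Add(Mul(-1, Pow(6, -1)), -1), 2)), 2) = Pow(Add(3, Pow(Add(Mul(-1, Rational(1, 6)), -1), 2)), 2) = Pow(Add(3, Pow(Add(Rational(-1, 6), -1), 2)), 2) = Pow(Add(3, Pow(Rational(-7, 6), 2)), 2) = Pow(Add(3, Rational(49, 36)), 2) = Pow(Rational(157, 36), 2) = Rational(24649, 1296)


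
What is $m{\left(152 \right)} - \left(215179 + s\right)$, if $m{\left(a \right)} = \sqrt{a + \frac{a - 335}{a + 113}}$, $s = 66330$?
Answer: $-281509 + \frac{\sqrt{10625705}}{265} \approx -2.815 \cdot 10^{5}$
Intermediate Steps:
$m{\left(a \right)} = \sqrt{a + \frac{-335 + a}{113 + a}}$
$m{\left(152 \right)} - \left(215179 + s\right) = \sqrt{\frac{-335 + 152 + 152 \left(113 + 152\right)}{113 + 152}} - \left(215179 + 66330\right) = \sqrt{\frac{-335 + 152 + 152 \cdot 265}{265}} - 281509 = \sqrt{\frac{-335 + 152 + 40280}{265}} - 281509 = \sqrt{\frac{1}{265} \cdot 40097} - 281509 = \sqrt{\frac{40097}{265}} - 281509 = \frac{\sqrt{10625705}}{265} - 281509 = -281509 + \frac{\sqrt{10625705}}{265}$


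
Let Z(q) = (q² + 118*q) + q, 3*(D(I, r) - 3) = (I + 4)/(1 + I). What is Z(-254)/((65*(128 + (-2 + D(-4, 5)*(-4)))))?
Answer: 1143/247 ≈ 4.6275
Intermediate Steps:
D(I, r) = 3 + (4 + I)/(3*(1 + I)) (D(I, r) = 3 + ((I + 4)/(1 + I))/3 = 3 + ((4 + I)/(1 + I))/3 = 3 + (4 + I)/(3*(1 + I)))
Z(q) = q² + 119*q
Z(-254)/((65*(128 + (-2 + D(-4, 5)*(-4))))) = (-254*(119 - 254))/((65*(128 + (-2 + ((13 + 10*(-4))/(3*(1 - 4)))*(-4))))) = (-254*(-135))/((65*(128 + (-2 + ((⅓)*(13 - 40)/(-3))*(-4))))) = 34290/((65*(128 + (-2 + ((⅓)*(-⅓)*(-27))*(-4))))) = 34290/((65*(128 + (-2 + 3*(-4))))) = 34290/((65*(128 + (-2 - 12)))) = 34290/((65*(128 - 14))) = 34290/((65*114)) = 34290/7410 = 34290*(1/7410) = 1143/247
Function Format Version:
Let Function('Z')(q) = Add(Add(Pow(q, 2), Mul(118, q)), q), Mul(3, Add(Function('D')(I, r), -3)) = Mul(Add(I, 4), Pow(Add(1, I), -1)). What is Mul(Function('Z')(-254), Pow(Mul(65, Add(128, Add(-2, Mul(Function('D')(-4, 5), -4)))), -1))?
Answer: Rational(1143, 247) ≈ 4.6275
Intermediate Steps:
Function('D')(I, r) = Add(3, Mul(Rational(1, 3), Pow(Add(1, I), -1), Add(4, I))) (Function('D')(I, r) = Add(3, Mul(Rational(1, 3), Mul(Add(I, 4), Pow(Add(1, I), -1)))) = Add(3, Mul(Rational(1, 3), Mul(Add(4, I), Pow(Add(1, I), -1)))) = Add(3, Mul(Rational(1, 3), Mul(Pow(Add(1, I), -1), Add(4, I)))) = Add(3, Mul(Rational(1, 3), Pow(Add(1, I), -1), Add(4, I))))
Function('Z')(q) = Add(Pow(q, 2), Mul(119, q))
Mul(Function('Z')(-254), Pow(Mul(65, Add(128, Add(-2, Mul(Function('D')(-4, 5), -4)))), -1)) = Mul(Mul(-254, Add(119, -254)), Pow(Mul(65, Add(128, Add(-2, Mul(Mul(Rational(1, 3), Pow(Add(1, -4), -1), Add(13, Mul(10, -4))), -4)))), -1)) = Mul(Mul(-254, -135), Pow(Mul(65, Add(128, Add(-2, Mul(Mul(Rational(1, 3), Pow(-3, -1), Add(13, -40)), -4)))), -1)) = Mul(34290, Pow(Mul(65, Add(128, Add(-2, Mul(Mul(Rational(1, 3), Rational(-1, 3), -27), -4)))), -1)) = Mul(34290, Pow(Mul(65, Add(128, Add(-2, Mul(3, -4)))), -1)) = Mul(34290, Pow(Mul(65, Add(128, Add(-2, -12))), -1)) = Mul(34290, Pow(Mul(65, Add(128, -14)), -1)) = Mul(34290, Pow(Mul(65, 114), -1)) = Mul(34290, Pow(7410, -1)) = Mul(34290, Rational(1, 7410)) = Rational(1143, 247)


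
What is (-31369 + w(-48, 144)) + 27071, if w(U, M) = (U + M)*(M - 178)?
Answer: -7562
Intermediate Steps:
w(U, M) = (-178 + M)*(M + U) (w(U, M) = (M + U)*(-178 + M) = (-178 + M)*(M + U))
(-31369 + w(-48, 144)) + 27071 = (-31369 + (144² - 178*144 - 178*(-48) + 144*(-48))) + 27071 = (-31369 + (20736 - 25632 + 8544 - 6912)) + 27071 = (-31369 - 3264) + 27071 = -34633 + 27071 = -7562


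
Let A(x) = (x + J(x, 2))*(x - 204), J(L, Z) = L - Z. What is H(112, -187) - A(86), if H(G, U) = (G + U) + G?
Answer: 20097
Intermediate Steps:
H(G, U) = U + 2*G
A(x) = (-204 + x)*(-2 + 2*x) (A(x) = (x + (x - 1*2))*(x - 204) = (x + (x - 2))*(-204 + x) = (x + (-2 + x))*(-204 + x) = (-2 + 2*x)*(-204 + x) = (-204 + x)*(-2 + 2*x))
H(112, -187) - A(86) = (-187 + 2*112) - (408 - 410*86 + 2*86²) = (-187 + 224) - (408 - 35260 + 2*7396) = 37 - (408 - 35260 + 14792) = 37 - 1*(-20060) = 37 + 20060 = 20097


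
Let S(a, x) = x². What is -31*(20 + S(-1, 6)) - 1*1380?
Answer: -3116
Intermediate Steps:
-31*(20 + S(-1, 6)) - 1*1380 = -31*(20 + 6²) - 1*1380 = -31*(20 + 36) - 1380 = -31*56 - 1380 = -1736 - 1380 = -3116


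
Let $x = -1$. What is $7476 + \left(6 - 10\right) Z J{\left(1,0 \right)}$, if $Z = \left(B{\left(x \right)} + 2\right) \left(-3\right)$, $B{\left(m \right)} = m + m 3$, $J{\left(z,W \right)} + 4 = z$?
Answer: $7548$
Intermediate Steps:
$J{\left(z,W \right)} = -4 + z$
$B{\left(m \right)} = 4 m$ ($B{\left(m \right)} = m + 3 m = 4 m$)
$Z = 6$ ($Z = \left(4 \left(-1\right) + 2\right) \left(-3\right) = \left(-4 + 2\right) \left(-3\right) = \left(-2\right) \left(-3\right) = 6$)
$7476 + \left(6 - 10\right) Z J{\left(1,0 \right)} = 7476 + \left(6 - 10\right) 6 \left(-4 + 1\right) = 7476 + \left(6 - 10\right) 6 \left(-3\right) = 7476 + \left(-4\right) 6 \left(-3\right) = 7476 - -72 = 7476 + 72 = 7548$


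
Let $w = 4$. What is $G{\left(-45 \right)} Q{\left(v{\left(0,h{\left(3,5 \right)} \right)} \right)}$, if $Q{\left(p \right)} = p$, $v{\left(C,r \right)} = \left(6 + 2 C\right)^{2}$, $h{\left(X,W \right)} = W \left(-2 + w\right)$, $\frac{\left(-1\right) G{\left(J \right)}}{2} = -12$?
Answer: $864$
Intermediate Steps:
$G{\left(J \right)} = 24$ ($G{\left(J \right)} = \left(-2\right) \left(-12\right) = 24$)
$h{\left(X,W \right)} = 2 W$ ($h{\left(X,W \right)} = W \left(-2 + 4\right) = W 2 = 2 W$)
$G{\left(-45 \right)} Q{\left(v{\left(0,h{\left(3,5 \right)} \right)} \right)} = 24 \cdot 4 \left(3 + 0\right)^{2} = 24 \cdot 4 \cdot 3^{2} = 24 \cdot 4 \cdot 9 = 24 \cdot 36 = 864$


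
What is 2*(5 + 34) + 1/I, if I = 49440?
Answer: 3856321/49440 ≈ 78.000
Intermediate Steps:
2*(5 + 34) + 1/I = 2*(5 + 34) + 1/49440 = 2*39 + 1/49440 = 78 + 1/49440 = 3856321/49440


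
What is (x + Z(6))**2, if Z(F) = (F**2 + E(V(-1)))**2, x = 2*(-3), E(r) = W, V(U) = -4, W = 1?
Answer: 1857769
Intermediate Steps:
E(r) = 1
x = -6
Z(F) = (1 + F**2)**2 (Z(F) = (F**2 + 1)**2 = (1 + F**2)**2)
(x + Z(6))**2 = (-6 + (1 + 6**2)**2)**2 = (-6 + (1 + 36)**2)**2 = (-6 + 37**2)**2 = (-6 + 1369)**2 = 1363**2 = 1857769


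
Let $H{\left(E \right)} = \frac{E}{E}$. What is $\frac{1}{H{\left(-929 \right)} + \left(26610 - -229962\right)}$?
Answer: $\frac{1}{256573} \approx 3.8975 \cdot 10^{-6}$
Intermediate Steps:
$H{\left(E \right)} = 1$
$\frac{1}{H{\left(-929 \right)} + \left(26610 - -229962\right)} = \frac{1}{1 + \left(26610 - -229962\right)} = \frac{1}{1 + \left(26610 + 229962\right)} = \frac{1}{1 + 256572} = \frac{1}{256573}$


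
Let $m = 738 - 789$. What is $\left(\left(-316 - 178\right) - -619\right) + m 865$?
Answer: $-43990$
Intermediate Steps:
$m = -51$ ($m = 738 - 789 = -51$)
$\left(\left(-316 - 178\right) - -619\right) + m 865 = \left(\left(-316 - 178\right) - -619\right) - 44115 = \left(-494 + 619\right) - 44115 = 125 - 44115 = -43990$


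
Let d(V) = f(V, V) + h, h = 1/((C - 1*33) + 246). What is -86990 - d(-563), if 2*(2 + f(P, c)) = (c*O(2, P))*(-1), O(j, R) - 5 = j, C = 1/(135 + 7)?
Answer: -5381455783/60494 ≈ -88959.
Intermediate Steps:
C = 1/142 ≈ 0.0070423
O(j, R) = 5 + j
f(P, c) = -2 - 7*c/2 (f(P, c) = -2 + ((c*(5 + 2))*(-1))/2 = -2 + ((c*7)*(-1))/2 = -2 + ((7*c)*(-1))/2 = -2 + (-7*c)/2 = -2 - 7*c/2)
h = 142/30247 (h = 1/((1/142 - 1*33) + 246) = 1/((1/142 - 33) + 246) = 1/(-4685/142 + 246) = 1/(30247/142) = 142/30247 ≈ 0.0046947)
d(V) = -60352/30247 - 7*V/2 (d(V) = (-2 - 7*V/2) + 142/30247 = -60352/30247 - 7*V/2)
-86990 - d(-563) = -86990 - (-60352/30247 - 7/2*(-563)) = -86990 - (-60352/30247 + 3941/2) = -86990 - 1*119082723/60494 = -86990 - 119082723/60494 = -5381455783/60494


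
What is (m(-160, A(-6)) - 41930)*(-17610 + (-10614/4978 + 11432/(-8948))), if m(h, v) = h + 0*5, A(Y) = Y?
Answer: 4127748666436590/5567893 ≈ 7.4135e+8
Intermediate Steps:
m(h, v) = h (m(h, v) = h + 0 = h)
(m(-160, A(-6)) - 41930)*(-17610 + (-10614/4978 + 11432/(-8948))) = (-160 - 41930)*(-17610 + (-10614/4978 + 11432/(-8948))) = -42090*(-17610 + (-10614*1/4978 + 11432*(-1/8948))) = -42090*(-17610 + (-5307/2489 - 2858/2237)) = -42090*(-17610 - 18985321/5567893) = -42090*(-98069581051/5567893) = 4127748666436590/5567893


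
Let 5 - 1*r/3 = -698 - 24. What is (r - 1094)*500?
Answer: 543500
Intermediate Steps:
r = 2181 (r = 15 - 3*(-698 - 24) = 15 - 3*(-722) = 15 + 2166 = 2181)
(r - 1094)*500 = (2181 - 1094)*500 = 1087*500 = 543500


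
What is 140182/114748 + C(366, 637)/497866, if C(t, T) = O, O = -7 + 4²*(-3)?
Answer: 8723192559/7141140971 ≈ 1.2215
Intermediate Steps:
O = -55 (O = -7 + 16*(-3) = -7 - 48 = -55)
C(t, T) = -55
140182/114748 + C(366, 637)/497866 = 140182/114748 - 55/497866 = 140182*(1/114748) - 55*1/497866 = 70091/57374 - 55/497866 = 8723192559/7141140971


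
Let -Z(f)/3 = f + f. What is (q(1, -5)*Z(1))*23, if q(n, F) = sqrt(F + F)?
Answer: -138*I*sqrt(10) ≈ -436.39*I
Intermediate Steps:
q(n, F) = sqrt(2)*sqrt(F) (q(n, F) = sqrt(2*F) = sqrt(2)*sqrt(F))
Z(f) = -6*f (Z(f) = -3*(f + f) = -6*f)
(q(1, -5)*Z(1))*23 = ((sqrt(2)*sqrt(-5))*(-6*1))*23 = ((sqrt(2)*(I*sqrt(5)))*(-6))*23 = ((I*sqrt(10))*(-6))*23 = -6*I*sqrt(10)*23 = -138*I*sqrt(10)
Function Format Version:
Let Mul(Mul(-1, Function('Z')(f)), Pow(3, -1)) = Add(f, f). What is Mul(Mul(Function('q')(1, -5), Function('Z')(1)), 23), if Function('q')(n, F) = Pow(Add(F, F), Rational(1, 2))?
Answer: Mul(-138, I, Pow(10, Rational(1, 2))) ≈ Mul(-436.39, I)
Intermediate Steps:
Function('q')(n, F) = Mul(Pow(2, Rational(1, 2)), Pow(F, Rational(1, 2))) (Function('q')(n, F) = Pow(Mul(2, F), Rational(1, 2)) = Mul(Pow(2, Rational(1, 2)), Pow(F, Rational(1, 2))))
Function('Z')(f) = Mul(-6, f) (Function('Z')(f) = Mul(-3, Add(f, f)) = Mul(-3, Mul(2, f)) = Mul(-6, f))
Mul(Mul(Function('q')(1, -5), Function('Z')(1)), 23) = Mul(Mul(Mul(Pow(2, Rational(1, 2)), Pow(-5, Rational(1, 2))), Mul(-6, 1)), 23) = Mul(Mul(Mul(Pow(2, Rational(1, 2)), Mul(I, Pow(5, Rational(1, 2)))), -6), 23) = Mul(Mul(Mul(I, Pow(10, Rational(1, 2))), -6), 23) = Mul(Mul(-6, I, Pow(10, Rational(1, 2))), 23) = Mul(-138, I, Pow(10, Rational(1, 2)))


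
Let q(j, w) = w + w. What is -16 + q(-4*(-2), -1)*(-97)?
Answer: 178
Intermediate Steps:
q(j, w) = 2*w
-16 + q(-4*(-2), -1)*(-97) = -16 + (2*(-1))*(-97) = -16 - 2*(-97) = -16 + 194 = 178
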